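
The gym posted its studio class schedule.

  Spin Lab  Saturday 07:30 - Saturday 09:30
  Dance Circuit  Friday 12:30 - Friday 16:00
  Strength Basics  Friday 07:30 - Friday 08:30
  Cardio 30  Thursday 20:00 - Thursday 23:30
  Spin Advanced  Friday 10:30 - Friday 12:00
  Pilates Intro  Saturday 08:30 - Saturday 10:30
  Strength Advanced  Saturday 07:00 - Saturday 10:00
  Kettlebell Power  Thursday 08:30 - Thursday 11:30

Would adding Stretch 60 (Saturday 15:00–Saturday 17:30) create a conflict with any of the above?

Kettlebell Power: ends Thursday 11:30 at or before Stretch 60 starts Saturday 15:00 → clear.
Cardio 30: ends Thursday 23:30 at or before Stretch 60 starts Saturday 15:00 → clear.
Strength Basics: ends Friday 08:30 at or before Stretch 60 starts Saturday 15:00 → clear.
Spin Advanced: ends Friday 12:00 at or before Stretch 60 starts Saturday 15:00 → clear.
Dance Circuit: ends Friday 16:00 at or before Stretch 60 starts Saturday 15:00 → clear.
Strength Advanced: ends Saturday 10:00 at or before Stretch 60 starts Saturday 15:00 → clear.
Spin Lab: ends Saturday 09:30 at or before Stretch 60 starts Saturday 15:00 → clear.
Pilates Intro: ends Saturday 10:30 at or before Stretch 60 starts Saturday 15:00 → clear.

No — it doesn't clash with anything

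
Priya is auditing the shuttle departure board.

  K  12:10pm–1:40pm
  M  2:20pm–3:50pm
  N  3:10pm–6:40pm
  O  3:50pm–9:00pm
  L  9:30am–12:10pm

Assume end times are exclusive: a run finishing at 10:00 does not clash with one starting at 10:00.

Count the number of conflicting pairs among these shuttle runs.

Sorted by start: L, K, M, N, O.
K starts exactly when L ends (back-to-back, no overlap), so L has no further overlaps.
M starts after K ends, so K has no further overlaps.
N starts before M ends → M and N overlap.
O starts exactly when M ends (back-to-back, no overlap).
O starts before N ends → N and O overlap.
Overlapping pairs: M & N, N & O — 2 in total.

2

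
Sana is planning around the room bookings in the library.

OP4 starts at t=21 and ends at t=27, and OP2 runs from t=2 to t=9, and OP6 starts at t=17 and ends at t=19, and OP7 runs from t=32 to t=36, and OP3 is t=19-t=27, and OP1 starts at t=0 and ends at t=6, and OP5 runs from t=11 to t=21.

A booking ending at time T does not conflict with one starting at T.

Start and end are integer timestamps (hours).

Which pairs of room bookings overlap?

OP1 & OP2, OP3 & OP4, OP3 & OP5, OP5 & OP6

Sorted by start: OP1, OP2, OP5, OP6, OP3, OP4, OP7.
OP2 starts before OP1 ends → OP1 and OP2 overlap.
OP5 starts after OP1 ends — done with OP1.
OP5 starts after OP2 ends — done with OP2.
OP6 starts before OP5 ends → OP5 and OP6 overlap.
OP3 starts before OP5 ends → OP5 and OP3 overlap.
OP4 starts exactly when OP5 ends (back-to-back, no overlap) — done with OP5.
OP3 starts exactly when OP6 ends (back-to-back, no overlap) — done with OP6.
OP4 starts before OP3 ends → OP3 and OP4 overlap.
OP7 starts after OP3 ends.
OP7 starts after OP4 ends.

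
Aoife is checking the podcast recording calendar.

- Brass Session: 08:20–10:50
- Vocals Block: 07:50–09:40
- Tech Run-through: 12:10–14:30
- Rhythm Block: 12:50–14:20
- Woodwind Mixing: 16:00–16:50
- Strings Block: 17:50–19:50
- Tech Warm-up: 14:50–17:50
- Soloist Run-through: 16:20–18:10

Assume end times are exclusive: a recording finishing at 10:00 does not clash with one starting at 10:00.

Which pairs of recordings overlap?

Check each pair: they overlap iff neither finishes before the other starts.
Sorted by start: Vocals Block, Brass Session, Tech Run-through, Rhythm Block, Tech Warm-up, Woodwind Mixing, Soloist Run-through, Strings Block.
Brass Session starts before Vocals Block ends → Vocals Block and Brass Session overlap.
Tech Run-through starts after Vocals Block ends — done with Vocals Block.
Tech Run-through starts after Brass Session ends — done with Brass Session.
Rhythm Block starts before Tech Run-through ends → Tech Run-through and Rhythm Block overlap.
Tech Warm-up starts after Tech Run-through ends — done with Tech Run-through.
Tech Warm-up starts after Rhythm Block ends — done with Rhythm Block.
Woodwind Mixing starts before Tech Warm-up ends → Tech Warm-up and Woodwind Mixing overlap.
Soloist Run-through starts before Tech Warm-up ends → Tech Warm-up and Soloist Run-through overlap.
Strings Block starts exactly when Tech Warm-up ends (back-to-back, no overlap).
Soloist Run-through starts before Woodwind Mixing ends → Woodwind Mixing and Soloist Run-through overlap.
Strings Block starts after Woodwind Mixing ends.
Strings Block starts before Soloist Run-through ends → Soloist Run-through and Strings Block overlap.

Brass Session & Vocals Block, Rhythm Block & Tech Run-through, Soloist Run-through & Strings Block, Soloist Run-through & Tech Warm-up, Soloist Run-through & Woodwind Mixing, Tech Warm-up & Woodwind Mixing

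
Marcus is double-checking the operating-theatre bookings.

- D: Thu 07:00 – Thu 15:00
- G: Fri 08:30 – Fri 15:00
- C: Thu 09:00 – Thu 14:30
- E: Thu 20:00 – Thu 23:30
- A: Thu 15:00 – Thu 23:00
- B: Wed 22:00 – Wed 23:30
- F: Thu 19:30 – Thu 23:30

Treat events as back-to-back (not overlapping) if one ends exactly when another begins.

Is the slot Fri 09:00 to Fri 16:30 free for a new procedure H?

No — it overlaps G

B: ends Wed 23:30 at or before H starts Fri 09:00 → clear.
D: ends Thu 15:00 at or before H starts Fri 09:00 → clear.
C: ends Thu 14:30 at or before H starts Fri 09:00 → clear.
A: ends Thu 23:00 at or before H starts Fri 09:00 → clear.
F: ends Thu 23:30 at or before H starts Fri 09:00 → clear.
E: ends Thu 23:30 at or before H starts Fri 09:00 → clear.
G: starts Fri 08:30 before H ends Fri 16:30, and ends Fri 15:00 after H starts Fri 09:00 → overlap.
H overlaps G.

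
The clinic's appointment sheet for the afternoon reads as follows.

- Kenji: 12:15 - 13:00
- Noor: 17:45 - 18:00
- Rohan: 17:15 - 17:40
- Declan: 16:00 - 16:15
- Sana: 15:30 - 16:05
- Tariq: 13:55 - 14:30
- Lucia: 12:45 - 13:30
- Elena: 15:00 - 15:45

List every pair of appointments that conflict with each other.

Sorted by start: Kenji, Lucia, Tariq, Elena, Sana, Declan, Rohan, Noor.
Lucia starts before Kenji ends → Kenji and Lucia overlap.
Tariq starts after Kenji ends — done with Kenji.
Tariq starts after Lucia ends — done with Lucia.
Elena starts after Tariq ends — done with Tariq.
Sana starts before Elena ends → Elena and Sana overlap.
Declan starts after Elena ends — done with Elena.
Declan starts before Sana ends → Sana and Declan overlap.
Rohan starts after Sana ends — done with Sana.
Rohan starts after Declan ends — done with Declan.
Noor starts after Rohan ends.

Declan & Sana, Elena & Sana, Kenji & Lucia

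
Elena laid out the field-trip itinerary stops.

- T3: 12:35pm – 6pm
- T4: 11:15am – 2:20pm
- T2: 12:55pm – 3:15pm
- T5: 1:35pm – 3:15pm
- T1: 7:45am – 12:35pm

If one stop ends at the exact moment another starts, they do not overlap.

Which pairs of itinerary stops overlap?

Sorted by start: T1, T4, T3, T2, T5.
T4 starts before T1 ends → T1 and T4 overlap.
T3 starts exactly when T1 ends (back-to-back, no overlap), so T1 has no further overlaps.
T3 starts before T4 ends → T4 and T3 overlap.
T2 starts before T4 ends → T4 and T2 overlap.
T5 starts before T4 ends → T4 and T5 overlap.
T2 starts before T3 ends → T3 and T2 overlap.
T5 starts before T3 ends → T3 and T5 overlap.
T5 starts before T2 ends → T2 and T5 overlap.

T1 & T4, T2 & T3, T2 & T4, T2 & T5, T3 & T4, T3 & T5, T4 & T5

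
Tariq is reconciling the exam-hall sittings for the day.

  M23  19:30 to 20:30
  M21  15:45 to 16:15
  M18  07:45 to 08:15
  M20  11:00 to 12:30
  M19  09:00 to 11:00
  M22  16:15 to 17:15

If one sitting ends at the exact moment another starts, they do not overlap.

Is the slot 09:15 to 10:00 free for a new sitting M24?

No — it overlaps M19

M18: ends 08:15 at or before M24 starts 09:15 → clear.
M19: starts 09:00 before M24 ends 10:00, and ends 11:00 after M24 starts 09:15 → overlap.
M20: starts 11:00 at or after M24 ends 10:00 → clear.
M21: starts 15:45 at or after M24 ends 10:00 → clear.
M22: starts 16:15 at or after M24 ends 10:00 → clear.
M23: starts 19:30 at or after M24 ends 10:00 → clear.
M24 overlaps M19.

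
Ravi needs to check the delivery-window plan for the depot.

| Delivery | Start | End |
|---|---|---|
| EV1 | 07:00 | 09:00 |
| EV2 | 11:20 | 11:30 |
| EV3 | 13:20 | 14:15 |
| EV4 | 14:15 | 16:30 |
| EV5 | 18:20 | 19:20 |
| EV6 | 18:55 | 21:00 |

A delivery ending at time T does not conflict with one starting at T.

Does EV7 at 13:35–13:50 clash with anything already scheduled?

EV1: ends 09:00 at or before EV7 starts 13:35 → clear.
EV2: ends 11:30 at or before EV7 starts 13:35 → clear.
EV3: starts 13:20 before EV7 ends 13:50, and ends 14:15 after EV7 starts 13:35 → overlap.
EV4: starts 14:15 at or after EV7 ends 13:50 → clear.
EV5: starts 18:20 at or after EV7 ends 13:50 → clear.
EV6: starts 18:55 at or after EV7 ends 13:50 → clear.
EV7 overlaps EV3.

Yes — it overlaps EV3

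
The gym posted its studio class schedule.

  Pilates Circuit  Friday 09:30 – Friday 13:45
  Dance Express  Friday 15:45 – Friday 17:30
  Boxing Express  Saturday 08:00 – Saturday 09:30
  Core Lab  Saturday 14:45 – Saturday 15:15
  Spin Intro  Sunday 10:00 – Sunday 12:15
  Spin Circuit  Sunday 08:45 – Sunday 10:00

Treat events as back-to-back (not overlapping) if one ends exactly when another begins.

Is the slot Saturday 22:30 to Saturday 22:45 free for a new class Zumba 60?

Yes — the slot is free

Pilates Circuit: ends Friday 13:45 at or before Zumba 60 starts Saturday 22:30 → clear.
Dance Express: ends Friday 17:30 at or before Zumba 60 starts Saturday 22:30 → clear.
Boxing Express: ends Saturday 09:30 at or before Zumba 60 starts Saturday 22:30 → clear.
Core Lab: ends Saturday 15:15 at or before Zumba 60 starts Saturday 22:30 → clear.
Spin Circuit: starts Sunday 08:45 at or after Zumba 60 ends Saturday 22:45 → clear.
Spin Intro: starts Sunday 10:00 at or after Zumba 60 ends Saturday 22:45 → clear.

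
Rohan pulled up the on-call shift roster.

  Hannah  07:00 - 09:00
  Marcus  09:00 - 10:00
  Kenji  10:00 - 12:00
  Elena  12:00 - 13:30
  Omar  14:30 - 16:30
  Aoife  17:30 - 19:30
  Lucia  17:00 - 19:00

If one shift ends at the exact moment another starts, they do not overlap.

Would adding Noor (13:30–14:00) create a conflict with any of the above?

No — it doesn't clash with anything

Hannah: ends 09:00 at or before Noor starts 13:30 → clear.
Marcus: ends 10:00 at or before Noor starts 13:30 → clear.
Kenji: ends 12:00 at or before Noor starts 13:30 → clear.
Elena: ends 13:30 at or before Noor starts 13:30 → clear.
Omar: starts 14:30 at or after Noor ends 14:00 → clear.
Lucia: starts 17:00 at or after Noor ends 14:00 → clear.
Aoife: starts 17:30 at or after Noor ends 14:00 → clear.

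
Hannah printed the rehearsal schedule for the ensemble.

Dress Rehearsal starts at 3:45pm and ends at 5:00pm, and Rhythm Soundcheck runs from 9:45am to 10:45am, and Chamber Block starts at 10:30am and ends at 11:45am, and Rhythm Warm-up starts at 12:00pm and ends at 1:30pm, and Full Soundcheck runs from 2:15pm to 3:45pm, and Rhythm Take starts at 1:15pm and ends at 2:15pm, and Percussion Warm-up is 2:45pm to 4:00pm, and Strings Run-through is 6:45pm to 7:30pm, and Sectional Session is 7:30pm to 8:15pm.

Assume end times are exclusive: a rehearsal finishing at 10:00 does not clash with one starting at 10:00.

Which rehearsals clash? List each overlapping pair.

Chamber Block & Rhythm Soundcheck, Dress Rehearsal & Percussion Warm-up, Full Soundcheck & Percussion Warm-up, Rhythm Take & Rhythm Warm-up

Sorted by start: Rhythm Soundcheck, Chamber Block, Rhythm Warm-up, Rhythm Take, Full Soundcheck, Percussion Warm-up, Dress Rehearsal, Strings Run-through, Sectional Session.
Chamber Block starts before Rhythm Soundcheck ends → Rhythm Soundcheck and Chamber Block overlap.
Rhythm Warm-up starts after Rhythm Soundcheck ends — done with Rhythm Soundcheck.
Rhythm Warm-up starts after Chamber Block ends — done with Chamber Block.
Rhythm Take starts before Rhythm Warm-up ends → Rhythm Warm-up and Rhythm Take overlap.
Full Soundcheck starts after Rhythm Warm-up ends — done with Rhythm Warm-up.
Full Soundcheck starts exactly when Rhythm Take ends (back-to-back, no overlap) — done with Rhythm Take.
Percussion Warm-up starts before Full Soundcheck ends → Full Soundcheck and Percussion Warm-up overlap.
Dress Rehearsal starts exactly when Full Soundcheck ends (back-to-back, no overlap) — done with Full Soundcheck.
Dress Rehearsal starts before Percussion Warm-up ends → Percussion Warm-up and Dress Rehearsal overlap.
Strings Run-through starts after Percussion Warm-up ends — done with Percussion Warm-up.
Strings Run-through starts after Dress Rehearsal ends — done with Dress Rehearsal.
Sectional Session starts exactly when Strings Run-through ends (back-to-back, no overlap).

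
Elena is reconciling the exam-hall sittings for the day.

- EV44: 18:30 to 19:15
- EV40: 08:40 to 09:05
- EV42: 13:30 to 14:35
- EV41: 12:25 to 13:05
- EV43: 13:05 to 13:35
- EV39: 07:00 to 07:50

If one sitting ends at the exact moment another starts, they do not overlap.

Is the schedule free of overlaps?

Sorted by start: EV39, EV40, EV41, EV43, EV42, EV44.
EV40 starts after EV39 ends, so nothing later overlaps EV39 either.
EV41 starts after EV40 ends, so nothing later overlaps EV40 either.
EV43 starts exactly when EV41 ends (back-to-back, no overlap), so nothing later overlaps EV41 either.
EV42 starts before EV43 ends → EV43 and EV42 overlap.
That's a conflict, so the schedule is not conflict-free.

No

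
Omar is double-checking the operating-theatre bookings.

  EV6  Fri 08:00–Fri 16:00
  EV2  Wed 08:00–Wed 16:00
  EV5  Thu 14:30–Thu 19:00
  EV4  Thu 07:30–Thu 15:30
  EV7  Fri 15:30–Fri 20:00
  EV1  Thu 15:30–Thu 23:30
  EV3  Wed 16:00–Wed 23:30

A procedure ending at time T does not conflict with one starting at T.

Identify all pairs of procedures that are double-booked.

EV1 & EV5, EV4 & EV5, EV6 & EV7

Sorted by start: EV2, EV3, EV4, EV5, EV1, EV6, EV7.
EV3 starts exactly when EV2 ends (back-to-back, no overlap) — done with EV2.
EV4 starts after EV3 ends — done with EV3.
EV5 starts before EV4 ends → EV4 and EV5 overlap.
EV1 starts exactly when EV4 ends (back-to-back, no overlap) — done with EV4.
EV1 starts before EV5 ends → EV5 and EV1 overlap.
EV6 starts after EV5 ends — done with EV5.
EV6 starts after EV1 ends — done with EV1.
EV7 starts before EV6 ends → EV6 and EV7 overlap.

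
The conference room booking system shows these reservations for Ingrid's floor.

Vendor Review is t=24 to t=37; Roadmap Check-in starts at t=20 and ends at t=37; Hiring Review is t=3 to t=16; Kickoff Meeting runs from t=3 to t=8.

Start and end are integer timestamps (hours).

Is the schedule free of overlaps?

Sorted by start: Hiring Review, Kickoff Meeting, Roadmap Check-in, Vendor Review.
Kickoff Meeting starts before Hiring Review ends → Hiring Review and Kickoff Meeting overlap.
That's a conflict, so the schedule is not conflict-free.

No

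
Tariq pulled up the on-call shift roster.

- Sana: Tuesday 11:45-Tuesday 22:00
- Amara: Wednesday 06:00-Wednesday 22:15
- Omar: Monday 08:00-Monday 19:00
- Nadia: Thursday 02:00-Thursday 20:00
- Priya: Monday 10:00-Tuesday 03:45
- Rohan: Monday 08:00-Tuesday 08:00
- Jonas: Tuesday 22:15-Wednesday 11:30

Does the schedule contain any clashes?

Yes

Sorted by start: Rohan, Omar, Priya, Sana, Jonas, Amara, Nadia.
Omar starts before Rohan ends → Rohan and Omar overlap.
That's a conflict, so the schedule is not conflict-free.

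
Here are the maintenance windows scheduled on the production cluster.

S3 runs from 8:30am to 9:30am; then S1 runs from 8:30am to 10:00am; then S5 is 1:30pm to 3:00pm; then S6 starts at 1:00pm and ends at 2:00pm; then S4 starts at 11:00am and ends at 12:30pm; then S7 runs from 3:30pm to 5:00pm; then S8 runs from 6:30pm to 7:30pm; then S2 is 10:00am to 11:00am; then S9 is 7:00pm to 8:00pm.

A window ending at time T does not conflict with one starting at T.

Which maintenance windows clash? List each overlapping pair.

Sorted by start: S1, S3, S2, S4, S6, S5, S7, S8, S9.
S3 starts before S1 ends → S1 and S3 overlap.
S2 starts exactly when S1 ends (back-to-back, no overlap); S1 is clear from here.
S2 starts after S3 ends; S3 is clear from here.
S4 starts exactly when S2 ends (back-to-back, no overlap); S2 is clear from here.
S6 starts after S4 ends; S4 is clear from here.
S5 starts before S6 ends → S6 and S5 overlap.
S7 starts after S6 ends; S6 is clear from here.
S7 starts after S5 ends; S5 is clear from here.
S8 starts after S7 ends; S7 is clear from here.
S9 starts before S8 ends → S8 and S9 overlap.

S1 & S3, S5 & S6, S8 & S9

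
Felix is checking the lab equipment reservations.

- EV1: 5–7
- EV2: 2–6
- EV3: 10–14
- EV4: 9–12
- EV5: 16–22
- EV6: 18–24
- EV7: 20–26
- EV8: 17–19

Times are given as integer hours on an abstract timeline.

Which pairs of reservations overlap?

EV1 & EV2, EV3 & EV4, EV5 & EV6, EV5 & EV7, EV5 & EV8, EV6 & EV7, EV6 & EV8

Sorted by start: EV2, EV1, EV4, EV3, EV5, EV8, EV6, EV7.
EV1 starts before EV2 ends → EV2 and EV1 overlap.
EV4 starts after EV2 ends; EV2 is clear from here.
EV4 starts after EV1 ends; EV1 is clear from here.
EV3 starts before EV4 ends → EV4 and EV3 overlap.
EV5 starts after EV4 ends; EV4 is clear from here.
EV5 starts after EV3 ends; EV3 is clear from here.
EV8 starts before EV5 ends → EV5 and EV8 overlap.
EV6 starts before EV5 ends → EV5 and EV6 overlap.
EV7 starts before EV5 ends → EV5 and EV7 overlap.
EV6 starts before EV8 ends → EV8 and EV6 overlap.
EV7 starts after EV8 ends.
EV7 starts before EV6 ends → EV6 and EV7 overlap.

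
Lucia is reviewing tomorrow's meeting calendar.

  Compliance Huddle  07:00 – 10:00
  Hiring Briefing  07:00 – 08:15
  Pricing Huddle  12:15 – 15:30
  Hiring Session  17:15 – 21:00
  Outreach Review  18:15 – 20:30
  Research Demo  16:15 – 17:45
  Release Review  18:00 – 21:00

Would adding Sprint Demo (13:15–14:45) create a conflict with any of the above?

Yes — it overlaps Pricing Huddle

Compliance Huddle: ends 10:00 at or before Sprint Demo starts 13:15 → clear.
Hiring Briefing: ends 08:15 at or before Sprint Demo starts 13:15 → clear.
Pricing Huddle: starts 12:15 before Sprint Demo ends 14:45, and ends 15:30 after Sprint Demo starts 13:15 → overlap.
Research Demo: starts 16:15 at or after Sprint Demo ends 14:45 → clear.
Hiring Session: starts 17:15 at or after Sprint Demo ends 14:45 → clear.
Release Review: starts 18:00 at or after Sprint Demo ends 14:45 → clear.
Outreach Review: starts 18:15 at or after Sprint Demo ends 14:45 → clear.
Sprint Demo overlaps Pricing Huddle.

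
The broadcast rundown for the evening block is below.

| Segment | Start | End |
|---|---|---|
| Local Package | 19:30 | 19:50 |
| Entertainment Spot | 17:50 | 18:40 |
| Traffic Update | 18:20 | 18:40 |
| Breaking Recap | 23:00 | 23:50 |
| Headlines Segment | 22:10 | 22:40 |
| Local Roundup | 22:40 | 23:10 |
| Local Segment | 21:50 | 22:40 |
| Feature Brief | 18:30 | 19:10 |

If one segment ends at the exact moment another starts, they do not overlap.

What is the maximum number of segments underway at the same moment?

3

Sweep the timeline, counting +1 at each start and −1 at each end (ends before starts at a tie):
17:50 start Entertainment Spot → 1
18:20 start Traffic Update → 2
18:30 start Feature Brief → 3
18:40 end Entertainment Spot → 2
18:40 end Traffic Update → 1
19:10 end Feature Brief → 0
19:30 start Local Package → 1
19:50 end Local Package → 0
21:50 start Local Segment → 1
22:10 start Headlines Segment → 2
22:40 end Headlines Segment → 1
22:40 end Local Segment → 0
22:40 start Local Roundup → 1
23:00 start Breaking Recap → 2
23:10 end Local Roundup → 1
23:50 end Breaking Recap → 0
Peak is 3, at 18:30 (Entertainment Spot, Feature Brief, Traffic Update).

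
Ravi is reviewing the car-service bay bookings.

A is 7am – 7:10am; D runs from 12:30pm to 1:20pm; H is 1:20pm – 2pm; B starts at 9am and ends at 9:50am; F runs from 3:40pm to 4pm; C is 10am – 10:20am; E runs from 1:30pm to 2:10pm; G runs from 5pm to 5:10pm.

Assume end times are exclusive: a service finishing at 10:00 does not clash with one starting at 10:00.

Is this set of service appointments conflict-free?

No

Sorted by start: A, B, C, D, H, E, F, G.
B starts after A ends, so A has no further overlaps.
C starts after B ends, so B has no further overlaps.
D starts after C ends, so C has no further overlaps.
H starts exactly when D ends (back-to-back, no overlap), so D has no further overlaps.
E starts before H ends → H and E overlap.
That's a conflict, so the schedule is not conflict-free.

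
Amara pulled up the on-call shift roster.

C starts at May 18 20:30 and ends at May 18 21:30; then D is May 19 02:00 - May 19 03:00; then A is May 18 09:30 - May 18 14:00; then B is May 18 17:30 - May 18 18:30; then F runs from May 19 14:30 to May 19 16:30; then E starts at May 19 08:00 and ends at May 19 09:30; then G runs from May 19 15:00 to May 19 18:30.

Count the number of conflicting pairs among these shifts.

1

Sorted by start: A, B, C, D, E, F, G.
B starts after A ends; A is clear from here.
C starts after B ends; B is clear from here.
D starts after C ends; C is clear from here.
E starts after D ends; D is clear from here.
F starts after E ends; E is clear from here.
G starts before F ends → F and G overlap.
Overlapping pairs: F & G — 1 in total.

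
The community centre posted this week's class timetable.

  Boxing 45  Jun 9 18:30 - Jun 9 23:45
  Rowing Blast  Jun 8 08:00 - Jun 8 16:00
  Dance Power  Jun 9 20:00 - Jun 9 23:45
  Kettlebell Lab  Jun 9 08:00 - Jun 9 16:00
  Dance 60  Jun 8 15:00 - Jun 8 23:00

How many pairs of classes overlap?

2

Check each pair: they overlap iff neither finishes before the other starts.
Sorted by start: Rowing Blast, Dance 60, Kettlebell Lab, Boxing 45, Dance Power.
Dance 60 starts before Rowing Blast ends → Rowing Blast and Dance 60 overlap.
Kettlebell Lab starts after Rowing Blast ends, so nothing later overlaps Rowing Blast either.
Kettlebell Lab starts after Dance 60 ends, so nothing later overlaps Dance 60 either.
Boxing 45 starts after Kettlebell Lab ends, so nothing later overlaps Kettlebell Lab either.
Dance Power starts before Boxing 45 ends → Boxing 45 and Dance Power overlap.
Overlapping pairs: Boxing 45 & Dance Power, Dance 60 & Rowing Blast — 2 in total.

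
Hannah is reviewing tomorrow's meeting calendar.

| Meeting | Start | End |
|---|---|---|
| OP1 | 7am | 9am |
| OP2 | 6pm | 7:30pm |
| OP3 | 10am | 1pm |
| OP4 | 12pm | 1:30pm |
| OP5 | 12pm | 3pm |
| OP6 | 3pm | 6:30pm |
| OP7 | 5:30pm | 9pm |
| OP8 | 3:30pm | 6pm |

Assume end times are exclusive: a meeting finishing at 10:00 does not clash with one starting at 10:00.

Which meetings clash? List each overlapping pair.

Sorted by start: OP1, OP3, OP4, OP5, OP6, OP8, OP7, OP2.
OP3 starts after OP1 ends, so OP1 has no further overlaps.
OP4 starts before OP3 ends → OP3 and OP4 overlap.
OP5 starts before OP3 ends → OP3 and OP5 overlap.
OP6 starts after OP3 ends, so OP3 has no further overlaps.
OP5 starts before OP4 ends → OP4 and OP5 overlap.
OP6 starts after OP4 ends, so OP4 has no further overlaps.
OP6 starts exactly when OP5 ends (back-to-back, no overlap), so OP5 has no further overlaps.
OP8 starts before OP6 ends → OP6 and OP8 overlap.
OP7 starts before OP6 ends → OP6 and OP7 overlap.
OP2 starts before OP6 ends → OP6 and OP2 overlap.
OP7 starts before OP8 ends → OP8 and OP7 overlap.
OP2 starts exactly when OP8 ends (back-to-back, no overlap).
OP2 starts before OP7 ends → OP7 and OP2 overlap.

OP2 & OP6, OP2 & OP7, OP3 & OP4, OP3 & OP5, OP4 & OP5, OP6 & OP7, OP6 & OP8, OP7 & OP8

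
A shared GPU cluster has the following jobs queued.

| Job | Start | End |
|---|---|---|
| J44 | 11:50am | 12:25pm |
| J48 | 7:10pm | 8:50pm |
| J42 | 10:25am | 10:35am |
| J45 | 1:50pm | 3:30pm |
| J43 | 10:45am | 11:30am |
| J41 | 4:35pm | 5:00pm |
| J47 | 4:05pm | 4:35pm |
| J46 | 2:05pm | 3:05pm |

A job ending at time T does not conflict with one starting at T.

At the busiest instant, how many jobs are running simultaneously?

2

Sweep the timeline, counting +1 at each start and −1 at each end (ends before starts at a tie):
10:25am start J42 → 1
10:35am end J42 → 0
10:45am start J43 → 1
11:30am end J43 → 0
11:50am start J44 → 1
12:25pm end J44 → 0
1:50pm start J45 → 1
2:05pm start J46 → 2
3:05pm end J46 → 1
3:30pm end J45 → 0
4:05pm start J47 → 1
4:35pm end J47 → 0
4:35pm start J41 → 1
5:00pm end J41 → 0
7:10pm start J48 → 1
8:50pm end J48 → 0
Peak is 2, at 2:05pm (J45, J46).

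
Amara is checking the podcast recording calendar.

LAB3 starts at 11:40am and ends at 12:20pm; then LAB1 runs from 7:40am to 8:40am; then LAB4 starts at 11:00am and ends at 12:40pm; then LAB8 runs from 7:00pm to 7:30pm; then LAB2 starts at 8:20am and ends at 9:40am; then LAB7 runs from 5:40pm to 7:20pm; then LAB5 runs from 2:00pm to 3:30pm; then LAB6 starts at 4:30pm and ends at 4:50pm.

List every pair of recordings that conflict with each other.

Check each pair: they overlap iff neither finishes before the other starts.
Sorted by start: LAB1, LAB2, LAB4, LAB3, LAB5, LAB6, LAB7, LAB8.
LAB2 starts before LAB1 ends → LAB1 and LAB2 overlap.
LAB4 starts after LAB1 ends; LAB1 is clear from here.
LAB4 starts after LAB2 ends; LAB2 is clear from here.
LAB3 starts before LAB4 ends → LAB4 and LAB3 overlap.
LAB5 starts after LAB4 ends; LAB4 is clear from here.
LAB5 starts after LAB3 ends; LAB3 is clear from here.
LAB6 starts after LAB5 ends; LAB5 is clear from here.
LAB7 starts after LAB6 ends; LAB6 is clear from here.
LAB8 starts before LAB7 ends → LAB7 and LAB8 overlap.

LAB1 & LAB2, LAB3 & LAB4, LAB7 & LAB8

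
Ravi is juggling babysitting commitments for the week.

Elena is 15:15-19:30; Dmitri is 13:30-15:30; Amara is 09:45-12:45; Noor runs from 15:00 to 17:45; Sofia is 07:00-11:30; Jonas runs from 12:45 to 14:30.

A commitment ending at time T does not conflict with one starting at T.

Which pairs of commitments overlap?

Amara & Sofia, Dmitri & Elena, Dmitri & Jonas, Dmitri & Noor, Elena & Noor

Sorted by start: Sofia, Amara, Jonas, Dmitri, Noor, Elena.
Amara starts before Sofia ends → Sofia and Amara overlap.
Jonas starts after Sofia ends, so Sofia has no further overlaps.
Jonas starts exactly when Amara ends (back-to-back, no overlap), so Amara has no further overlaps.
Dmitri starts before Jonas ends → Jonas and Dmitri overlap.
Noor starts after Jonas ends, so Jonas has no further overlaps.
Noor starts before Dmitri ends → Dmitri and Noor overlap.
Elena starts before Dmitri ends → Dmitri and Elena overlap.
Elena starts before Noor ends → Noor and Elena overlap.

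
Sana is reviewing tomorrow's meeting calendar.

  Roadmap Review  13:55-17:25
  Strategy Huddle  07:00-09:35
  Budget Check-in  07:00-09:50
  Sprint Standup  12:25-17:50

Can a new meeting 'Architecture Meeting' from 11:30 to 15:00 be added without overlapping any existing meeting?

No — it overlaps Roadmap Review, Sprint Standup

Budget Check-in: ends 09:50 at or before Architecture Meeting starts 11:30 → clear.
Strategy Huddle: ends 09:35 at or before Architecture Meeting starts 11:30 → clear.
Sprint Standup: starts 12:25 before Architecture Meeting ends 15:00, and ends 17:50 after Architecture Meeting starts 11:30 → overlap.
Roadmap Review: starts 13:55 before Architecture Meeting ends 15:00, and ends 17:25 after Architecture Meeting starts 11:30 → overlap.
Architecture Meeting overlaps Sprint Standup, Roadmap Review.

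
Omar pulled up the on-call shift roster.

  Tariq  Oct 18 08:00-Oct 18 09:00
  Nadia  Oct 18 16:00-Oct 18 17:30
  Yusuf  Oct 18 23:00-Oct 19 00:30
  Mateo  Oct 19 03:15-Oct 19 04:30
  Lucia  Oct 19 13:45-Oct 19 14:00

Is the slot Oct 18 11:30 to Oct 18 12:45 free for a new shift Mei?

Yes — the slot is free

Tariq: ends Oct 18 09:00 at or before Mei starts Oct 18 11:30 → clear.
Nadia: starts Oct 18 16:00 at or after Mei ends Oct 18 12:45 → clear.
Yusuf: starts Oct 18 23:00 at or after Mei ends Oct 18 12:45 → clear.
Mateo: starts Oct 19 03:15 at or after Mei ends Oct 18 12:45 → clear.
Lucia: starts Oct 19 13:45 at or after Mei ends Oct 18 12:45 → clear.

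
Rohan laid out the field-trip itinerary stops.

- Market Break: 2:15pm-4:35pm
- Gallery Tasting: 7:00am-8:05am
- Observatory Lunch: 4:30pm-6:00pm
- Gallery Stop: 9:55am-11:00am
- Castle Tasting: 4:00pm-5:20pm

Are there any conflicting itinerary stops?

Sorted by start: Gallery Tasting, Gallery Stop, Market Break, Castle Tasting, Observatory Lunch.
Gallery Stop starts after Gallery Tasting ends, so nothing later overlaps Gallery Tasting either.
Market Break starts after Gallery Stop ends, so nothing later overlaps Gallery Stop either.
Castle Tasting starts before Market Break ends → Market Break and Castle Tasting overlap.
That's a conflict, so the schedule is not conflict-free.

Yes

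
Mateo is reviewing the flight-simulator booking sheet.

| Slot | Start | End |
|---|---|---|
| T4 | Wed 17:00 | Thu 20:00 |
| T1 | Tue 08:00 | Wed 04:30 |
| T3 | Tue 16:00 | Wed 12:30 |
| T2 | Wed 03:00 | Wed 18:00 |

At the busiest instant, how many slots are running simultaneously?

3

Sweep the timeline, counting +1 at each start and −1 at each end (ends before starts at a tie):
Tue 08:00 start T1 → 1
Tue 16:00 start T3 → 2
Wed 03:00 start T2 → 3
Wed 04:30 end T1 → 2
Wed 12:30 end T3 → 1
Wed 17:00 start T4 → 2
Wed 18:00 end T2 → 1
Thu 20:00 end T4 → 0
Peak is 3, at Wed 03:00 (T1, T2, T3).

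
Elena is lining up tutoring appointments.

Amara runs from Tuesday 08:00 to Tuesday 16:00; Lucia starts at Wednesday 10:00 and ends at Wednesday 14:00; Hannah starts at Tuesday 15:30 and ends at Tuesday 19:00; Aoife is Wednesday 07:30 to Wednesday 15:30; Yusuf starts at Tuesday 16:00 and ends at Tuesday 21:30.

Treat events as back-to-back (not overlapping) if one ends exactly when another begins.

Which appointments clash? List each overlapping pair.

Sorted by start: Amara, Hannah, Yusuf, Aoife, Lucia.
Hannah starts before Amara ends → Amara and Hannah overlap.
Yusuf starts exactly when Amara ends (back-to-back, no overlap) — done with Amara.
Yusuf starts before Hannah ends → Hannah and Yusuf overlap.
Aoife starts after Hannah ends — done with Hannah.
Aoife starts after Yusuf ends — done with Yusuf.
Lucia starts before Aoife ends → Aoife and Lucia overlap.

Amara & Hannah, Aoife & Lucia, Hannah & Yusuf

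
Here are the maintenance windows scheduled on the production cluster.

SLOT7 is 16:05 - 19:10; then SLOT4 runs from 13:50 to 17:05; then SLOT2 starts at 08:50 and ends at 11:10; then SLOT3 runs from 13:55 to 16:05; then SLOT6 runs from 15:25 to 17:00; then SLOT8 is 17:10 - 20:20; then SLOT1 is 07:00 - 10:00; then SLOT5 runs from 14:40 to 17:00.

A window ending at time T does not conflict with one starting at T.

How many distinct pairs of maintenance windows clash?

11

Sorted by start: SLOT1, SLOT2, SLOT4, SLOT3, SLOT5, SLOT6, SLOT7, SLOT8.
SLOT2 starts before SLOT1 ends → SLOT1 and SLOT2 overlap.
SLOT4 starts after SLOT1 ends, so SLOT1 has no further overlaps.
SLOT4 starts after SLOT2 ends, so SLOT2 has no further overlaps.
SLOT3 starts before SLOT4 ends → SLOT4 and SLOT3 overlap.
SLOT5 starts before SLOT4 ends → SLOT4 and SLOT5 overlap.
SLOT6 starts before SLOT4 ends → SLOT4 and SLOT6 overlap.
SLOT7 starts before SLOT4 ends → SLOT4 and SLOT7 overlap.
SLOT8 starts after SLOT4 ends.
SLOT5 starts before SLOT3 ends → SLOT3 and SLOT5 overlap.
SLOT6 starts before SLOT3 ends → SLOT3 and SLOT6 overlap.
SLOT7 starts exactly when SLOT3 ends (back-to-back, no overlap), so SLOT3 has no further overlaps.
SLOT6 starts before SLOT5 ends → SLOT5 and SLOT6 overlap.
SLOT7 starts before SLOT5 ends → SLOT5 and SLOT7 overlap.
SLOT8 starts after SLOT5 ends.
SLOT7 starts before SLOT6 ends → SLOT6 and SLOT7 overlap.
SLOT8 starts after SLOT6 ends.
SLOT8 starts before SLOT7 ends → SLOT7 and SLOT8 overlap.
Overlapping pairs: SLOT1 & SLOT2, SLOT3 & SLOT4, SLOT3 & SLOT5, SLOT3 & SLOT6, SLOT4 & SLOT5, SLOT4 & SLOT6, SLOT4 & SLOT7, SLOT5 & SLOT6, SLOT5 & SLOT7, SLOT6 & SLOT7, SLOT7 & SLOT8 — 11 in total.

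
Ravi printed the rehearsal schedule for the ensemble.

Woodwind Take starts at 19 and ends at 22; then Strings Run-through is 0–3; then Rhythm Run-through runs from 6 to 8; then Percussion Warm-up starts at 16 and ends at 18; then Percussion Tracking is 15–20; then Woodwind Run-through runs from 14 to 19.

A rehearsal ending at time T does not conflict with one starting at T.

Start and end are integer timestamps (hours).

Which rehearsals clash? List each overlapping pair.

Check each pair: they overlap iff neither finishes before the other starts.
Sorted by start: Strings Run-through, Rhythm Run-through, Woodwind Run-through, Percussion Tracking, Percussion Warm-up, Woodwind Take.
Rhythm Run-through starts after Strings Run-through ends; Strings Run-through is clear from here.
Woodwind Run-through starts after Rhythm Run-through ends; Rhythm Run-through is clear from here.
Percussion Tracking starts before Woodwind Run-through ends → Woodwind Run-through and Percussion Tracking overlap.
Percussion Warm-up starts before Woodwind Run-through ends → Woodwind Run-through and Percussion Warm-up overlap.
Woodwind Take starts exactly when Woodwind Run-through ends (back-to-back, no overlap).
Percussion Warm-up starts before Percussion Tracking ends → Percussion Tracking and Percussion Warm-up overlap.
Woodwind Take starts before Percussion Tracking ends → Percussion Tracking and Woodwind Take overlap.
Woodwind Take starts after Percussion Warm-up ends.

Percussion Tracking & Percussion Warm-up, Percussion Tracking & Woodwind Run-through, Percussion Tracking & Woodwind Take, Percussion Warm-up & Woodwind Run-through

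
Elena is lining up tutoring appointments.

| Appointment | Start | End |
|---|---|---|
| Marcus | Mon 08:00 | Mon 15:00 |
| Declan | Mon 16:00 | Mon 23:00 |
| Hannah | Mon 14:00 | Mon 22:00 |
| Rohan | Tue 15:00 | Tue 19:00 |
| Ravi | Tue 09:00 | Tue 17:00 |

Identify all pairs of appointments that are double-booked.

Sorted by start: Marcus, Hannah, Declan, Ravi, Rohan.
Hannah starts before Marcus ends → Marcus and Hannah overlap.
Declan starts after Marcus ends; Marcus is clear from here.
Declan starts before Hannah ends → Hannah and Declan overlap.
Ravi starts after Hannah ends; Hannah is clear from here.
Ravi starts after Declan ends; Declan is clear from here.
Rohan starts before Ravi ends → Ravi and Rohan overlap.

Declan & Hannah, Hannah & Marcus, Ravi & Rohan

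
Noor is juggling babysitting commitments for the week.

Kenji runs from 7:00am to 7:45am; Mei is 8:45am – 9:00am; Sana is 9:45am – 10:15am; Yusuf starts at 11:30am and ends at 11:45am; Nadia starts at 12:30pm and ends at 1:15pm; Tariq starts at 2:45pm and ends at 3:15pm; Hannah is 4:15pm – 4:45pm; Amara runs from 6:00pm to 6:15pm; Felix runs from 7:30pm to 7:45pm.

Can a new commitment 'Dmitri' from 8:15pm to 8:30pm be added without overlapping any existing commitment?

Yes — the slot is free

Kenji: ends 7:45am at or before Dmitri starts 8:15pm → clear.
Mei: ends 9:00am at or before Dmitri starts 8:15pm → clear.
Sana: ends 10:15am at or before Dmitri starts 8:15pm → clear.
Yusuf: ends 11:45am at or before Dmitri starts 8:15pm → clear.
Nadia: ends 1:15pm at or before Dmitri starts 8:15pm → clear.
Tariq: ends 3:15pm at or before Dmitri starts 8:15pm → clear.
Hannah: ends 4:45pm at or before Dmitri starts 8:15pm → clear.
Amara: ends 6:15pm at or before Dmitri starts 8:15pm → clear.
Felix: ends 7:45pm at or before Dmitri starts 8:15pm → clear.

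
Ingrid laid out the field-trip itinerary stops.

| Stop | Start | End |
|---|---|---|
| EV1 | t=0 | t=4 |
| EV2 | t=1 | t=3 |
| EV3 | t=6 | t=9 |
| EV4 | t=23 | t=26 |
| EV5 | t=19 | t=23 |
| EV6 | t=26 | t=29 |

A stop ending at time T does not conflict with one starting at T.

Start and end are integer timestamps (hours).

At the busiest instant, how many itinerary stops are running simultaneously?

Sweep the timeline, counting +1 at each start and −1 at each end (ends before starts at a tie):
t=0 start EV1 → 1
t=1 start EV2 → 2
t=3 end EV2 → 1
t=4 end EV1 → 0
t=6 start EV3 → 1
t=9 end EV3 → 0
t=19 start EV5 → 1
t=23 end EV5 → 0
t=23 start EV4 → 1
t=26 end EV4 → 0
t=26 start EV6 → 1
t=29 end EV6 → 0
Peak is 2, at t=1 (EV1, EV2).

2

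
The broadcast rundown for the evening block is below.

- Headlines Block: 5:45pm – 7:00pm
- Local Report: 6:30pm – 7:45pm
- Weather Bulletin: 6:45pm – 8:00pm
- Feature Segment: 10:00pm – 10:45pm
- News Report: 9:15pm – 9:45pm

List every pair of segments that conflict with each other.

Check each pair: they overlap iff neither finishes before the other starts.
Sorted by start: Headlines Block, Local Report, Weather Bulletin, News Report, Feature Segment.
Local Report starts before Headlines Block ends → Headlines Block and Local Report overlap.
Weather Bulletin starts before Headlines Block ends → Headlines Block and Weather Bulletin overlap.
News Report starts after Headlines Block ends, so Headlines Block has no further overlaps.
Weather Bulletin starts before Local Report ends → Local Report and Weather Bulletin overlap.
News Report starts after Local Report ends, so Local Report has no further overlaps.
News Report starts after Weather Bulletin ends, so Weather Bulletin has no further overlaps.
Feature Segment starts after News Report ends.

Headlines Block & Local Report, Headlines Block & Weather Bulletin, Local Report & Weather Bulletin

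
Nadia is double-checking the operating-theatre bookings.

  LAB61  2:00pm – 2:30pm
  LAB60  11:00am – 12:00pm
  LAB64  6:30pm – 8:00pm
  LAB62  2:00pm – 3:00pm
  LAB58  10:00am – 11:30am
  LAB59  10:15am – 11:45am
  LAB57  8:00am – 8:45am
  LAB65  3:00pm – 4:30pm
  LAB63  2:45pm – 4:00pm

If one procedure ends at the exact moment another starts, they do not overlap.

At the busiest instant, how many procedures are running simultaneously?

3

Sort all start/end points and keep a running count:
8:00am start LAB57 → 1
8:45am end LAB57 → 0
10:00am start LAB58 → 1
10:15am start LAB59 → 2
11:00am start LAB60 → 3
11:30am end LAB58 → 2
11:45am end LAB59 → 1
12:00pm end LAB60 → 0
2:00pm start LAB61 → 1
2:00pm start LAB62 → 2
2:30pm end LAB61 → 1
2:45pm start LAB63 → 2
3:00pm end LAB62 → 1
3:00pm start LAB65 → 2
4:00pm end LAB63 → 1
4:30pm end LAB65 → 0
6:30pm start LAB64 → 1
8:00pm end LAB64 → 0
Peak is 3, at 11:00am (LAB58, LAB59, LAB60).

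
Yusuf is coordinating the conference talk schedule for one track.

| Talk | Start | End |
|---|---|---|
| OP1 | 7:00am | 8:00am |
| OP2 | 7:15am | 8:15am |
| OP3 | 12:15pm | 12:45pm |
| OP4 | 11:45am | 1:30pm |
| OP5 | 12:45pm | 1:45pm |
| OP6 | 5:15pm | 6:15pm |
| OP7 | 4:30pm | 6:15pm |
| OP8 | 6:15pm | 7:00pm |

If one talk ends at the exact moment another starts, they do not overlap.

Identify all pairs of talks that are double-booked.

Check each pair: they overlap iff neither finishes before the other starts.
Sorted by start: OP1, OP2, OP4, OP3, OP5, OP7, OP6, OP8.
OP2 starts before OP1 ends → OP1 and OP2 overlap.
OP4 starts after OP1 ends, so nothing later overlaps OP1 either.
OP4 starts after OP2 ends, so nothing later overlaps OP2 either.
OP3 starts before OP4 ends → OP4 and OP3 overlap.
OP5 starts before OP4 ends → OP4 and OP5 overlap.
OP7 starts after OP4 ends, so nothing later overlaps OP4 either.
OP5 starts exactly when OP3 ends (back-to-back, no overlap), so nothing later overlaps OP3 either.
OP7 starts after OP5 ends, so nothing later overlaps OP5 either.
OP6 starts before OP7 ends → OP7 and OP6 overlap.
OP8 starts exactly when OP7 ends (back-to-back, no overlap).
OP8 starts exactly when OP6 ends (back-to-back, no overlap).

OP1 & OP2, OP3 & OP4, OP4 & OP5, OP6 & OP7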